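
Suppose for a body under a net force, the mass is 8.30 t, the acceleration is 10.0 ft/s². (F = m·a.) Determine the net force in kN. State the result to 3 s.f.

25.3 kN

F is given directly by: F = m·a.
m = 8.30 t = 8300 kg; a = 10.0 ft/s² = 3.048 m/s².
F = 25298 N  (the unit combination reduces to kg·m/s² = N)
25298 N × (1 kN / 1000 N) = 25.30 kN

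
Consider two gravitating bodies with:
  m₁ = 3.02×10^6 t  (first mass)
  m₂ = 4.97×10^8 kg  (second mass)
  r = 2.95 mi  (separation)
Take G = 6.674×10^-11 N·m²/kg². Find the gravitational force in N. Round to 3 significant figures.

4.44 N

Directly: F = Gm₁m₂/r².
m₁ = 3.02×10^6 t = 3.020×10^9 kg; m₂ = 4.97×10^8 kg; r = 2.95 mi = 4748 m; G = 6.674×10^-11 N·m²/kg².
F = 4.444 N  (the unit combination reduces to kg·m/s² = N)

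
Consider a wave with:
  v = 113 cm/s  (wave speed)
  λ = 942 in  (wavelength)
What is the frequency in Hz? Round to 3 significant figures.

0.0472 Hz

Rearranging v = f·λ for f: f = v/λ.
v = 113 cm/s = 1.130 m/s; λ = 942 in = 23.93 m.
f = 0.04723 Hz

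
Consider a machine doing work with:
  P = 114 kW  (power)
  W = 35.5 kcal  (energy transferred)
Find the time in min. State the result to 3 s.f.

0.0217 min

Rearranging: t = W/P.
P = 114 kW = 1.140×10^5 W; W = 35.5 kcal = 1.485×10^5 J.
t = 1.303 s
1.303 s × (1 min / 60.00 s) = 0.02172 min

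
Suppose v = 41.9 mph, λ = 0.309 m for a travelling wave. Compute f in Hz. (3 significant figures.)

Rearranging v = f·λ for f: f = v/λ.
v = 41.9 mph = 18.73 m/s; λ = 0.309 m.
f = 60.62 Hz

60.6 Hz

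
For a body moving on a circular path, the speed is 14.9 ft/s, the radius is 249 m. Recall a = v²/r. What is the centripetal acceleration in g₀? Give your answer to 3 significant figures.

Directly: a = v²/r.
v = 14.9 ft/s = 4.542 m/s; r = 249 m.
a = 0.08283 m/s²
0.08283 m/s² × (1 g₀ / 9.807 m/s²) = 0.008447 g₀

0.00845 g₀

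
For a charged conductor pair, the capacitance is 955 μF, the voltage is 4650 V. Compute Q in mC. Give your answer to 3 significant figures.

Rearranging: Q = CV.
C = 955 μF = 9.550×10^-4 F; V = 4650 V.
Q = 4.441 C
4.441 C × (1 mC / 0.001000 C) = 4441 mC

4440 mC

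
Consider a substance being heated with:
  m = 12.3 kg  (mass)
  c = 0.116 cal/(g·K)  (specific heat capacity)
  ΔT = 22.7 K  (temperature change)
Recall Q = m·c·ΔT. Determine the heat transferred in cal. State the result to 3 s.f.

Directly: Q = mcΔT.
m = 12.3 kg; c = 0.116 cal/(g·K) = 485.3 J/(kg·K); ΔT = 22.7 K.
Q = 1.355×10^5 J
1.355×10^5 J × (1 cal / 4.184 J) = 32388 cal

32400 cal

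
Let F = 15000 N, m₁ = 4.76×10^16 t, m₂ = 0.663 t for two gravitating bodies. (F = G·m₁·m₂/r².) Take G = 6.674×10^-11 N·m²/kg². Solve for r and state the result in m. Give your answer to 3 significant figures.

From Newton's law of gravitation: r = √(G·m₁m₂/F).
F = 15000 N; m₁ = 4.76×10^16 t = 4.760×10^19 kg; m₂ = 0.663 t = 663.0 kg; G = 6.674×10^-11 N·m²/kg².
r = 11850 m

11800 m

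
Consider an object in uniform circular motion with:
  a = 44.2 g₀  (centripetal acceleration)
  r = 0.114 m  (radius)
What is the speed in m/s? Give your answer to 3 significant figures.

Rearranging a = v²/r for v: v = √(a·r).
a = 44.2 g₀ = 433.5 m/s²; r = 0.114 m.
v = 7.029 m/s

7.03 m/s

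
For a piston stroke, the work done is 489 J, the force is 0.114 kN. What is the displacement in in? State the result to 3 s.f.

Solving W = F·d for d: d = W/F.
W = 489 J; F = 0.114 kN = 114.0 N.
d = 4.289 m
4.289 m × (1 in / 0.02540 m) = 168.9 in

169 in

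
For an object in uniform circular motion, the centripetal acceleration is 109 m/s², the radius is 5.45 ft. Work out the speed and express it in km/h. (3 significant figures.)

48.4 km/h

Solving a = v²/r for v: v = √(a·r).
a = 109 m/s²; r = 5.45 ft = 1.661 m.
v = 13.46 m/s
13.46 m/s × (1 km/h / 0.2778 m/s) = 48.44 km/h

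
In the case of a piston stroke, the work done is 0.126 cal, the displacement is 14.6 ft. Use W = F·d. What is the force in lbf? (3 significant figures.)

0.0266 lbf

Solving W = F·d for F: F = W/d.
W = 0.126 cal = 0.5272 J; d = 14.6 ft = 4.450 m.
F = 0.1185 N
0.1185 N × (1 lbf / 4.448 N) = 0.02663 lbf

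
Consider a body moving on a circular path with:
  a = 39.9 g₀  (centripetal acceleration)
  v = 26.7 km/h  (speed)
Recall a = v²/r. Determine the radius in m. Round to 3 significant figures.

0.141 m

Rearranging: r = v²/a.
a = 39.9 g₀ = 391.3 m/s²; v = 26.7 km/h = 7.417 m/s.
r = 0.1406 m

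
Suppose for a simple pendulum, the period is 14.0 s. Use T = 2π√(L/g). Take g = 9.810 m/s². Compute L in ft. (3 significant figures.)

Rearranging T = 2π√(L/g) for L: L = g·(T/2π)².
T = 14.0 s; g = 9.810 m/s².
L = 48.70 m
48.70 m × (1 ft / 0.3048 m) = 159.8 ft

160 ft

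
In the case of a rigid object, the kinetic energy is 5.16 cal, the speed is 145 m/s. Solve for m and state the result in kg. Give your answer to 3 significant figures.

0.00205 kg

Solving KE = ½mv² for m: m = 2·KE/v².
KE = 5.16 cal = 21.59 J; v = 145 m/s.
m = 0.002054 kg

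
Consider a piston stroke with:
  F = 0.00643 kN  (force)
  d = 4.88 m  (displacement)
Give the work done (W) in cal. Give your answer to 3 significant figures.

7.50 cal

W is given directly by: W = F·d.
F = 0.00643 kN = 6.430 N; d = 4.88 m.
W = 31.38 J  (the unit combination reduces to kg·m²/s² = J)
31.38 J × (1 cal / 4.184 J) = 7.500 cal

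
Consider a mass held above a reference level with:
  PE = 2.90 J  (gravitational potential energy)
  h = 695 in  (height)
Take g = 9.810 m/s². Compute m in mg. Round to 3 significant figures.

Solving PE = m·g·h for m: m = PE/(g·h).
PE = 2.90 J; h = 695 in = 17.65 m; g = 9.810 m/s².
m = 0.01675 kg
0.01675 kg × (1 mg / 1.000×10^-6 kg) = 16746 mg

16700 mg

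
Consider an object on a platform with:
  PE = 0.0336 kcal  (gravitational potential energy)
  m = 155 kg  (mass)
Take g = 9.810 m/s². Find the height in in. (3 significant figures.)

Solving PE = m·g·h for h: h = PE/(m·g).
PE = 0.0336 kcal = 140.6 J; m = 155 kg; g = 9.810 m/s².
h = 0.09245 m
0.09245 m × (1 in / 0.02540 m) = 3.640 in

3.64 in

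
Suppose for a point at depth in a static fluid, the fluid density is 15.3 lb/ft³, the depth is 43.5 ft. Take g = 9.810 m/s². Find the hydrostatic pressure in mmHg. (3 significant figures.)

239 mmHg

Directly: P = ρgh.
ρ = 15.3 lb/ft³ = 245.1 kg/m³; h = 43.5 ft = 13.26 m; g = 9.810 m/s².
P = 31878 Pa  (the unit combination reduces to kg/(m·s²) = Pa)
31878 Pa × (1 mmHg / 133.3 Pa) = 239.1 mmHg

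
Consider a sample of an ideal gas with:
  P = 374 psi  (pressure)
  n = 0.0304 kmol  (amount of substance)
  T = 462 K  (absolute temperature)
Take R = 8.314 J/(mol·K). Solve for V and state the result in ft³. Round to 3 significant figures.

Rearranging PV = nRT for V: V = nRT/P.
P = 374 psi = 2.579×10^6 Pa; n = 0.0304 kmol = 30.40 mol; T = 462 K; R = 8.314 J/(mol·K).
V = 0.04528 m³
0.04528 m³ × (1 ft³ / 0.02832 m³) = 1.599 ft³

1.60 ft³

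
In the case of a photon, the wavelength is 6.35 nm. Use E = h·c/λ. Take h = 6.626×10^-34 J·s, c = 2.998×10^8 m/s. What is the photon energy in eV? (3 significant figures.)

E is given directly by: E = hc/λ.
λ = 6.35 nm = 6.350×10^-9 m; h = 6.626×10^-34 J·s; c = 2.998×10^8 m/s.
E = 3.128×10^-17 J  (the unit combination reduces to kg·m²/s² = J)
3.128×10^-17 J × (1 eV / 1.602×10^-19 J) = 195.3 eV

195 eV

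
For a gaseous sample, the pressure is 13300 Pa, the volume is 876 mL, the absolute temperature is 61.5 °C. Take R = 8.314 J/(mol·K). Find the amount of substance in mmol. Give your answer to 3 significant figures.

From the ideal-gas law: n = PV/(RT).
P = 13300 Pa; V = 876 mL = 8.760×10^-4 m³; T = 61.5 °C = 334.6 K; R = 8.314 J/(mol·K).
n = 0.004188 mol
0.004188 mol × (1 mmol / 0.001000 mol) = 4.188 mmol

4.19 mmol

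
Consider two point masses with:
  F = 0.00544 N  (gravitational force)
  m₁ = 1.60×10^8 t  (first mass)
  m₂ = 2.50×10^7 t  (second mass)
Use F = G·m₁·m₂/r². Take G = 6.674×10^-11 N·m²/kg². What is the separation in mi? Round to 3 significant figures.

4350 mi

From Newton's law of gravitation: r = √(G·m₁m₂/F).
F = 0.00544 N; m₁ = 1.60×10^8 t = 1.600×10^11 kg; m₂ = 2.50×10^7 t = 2.500×10^10 kg; G = 6.674×10^-11 N·m²/kg².
r = 7.005×10^6 m
7.005×10^6 m × (1 mi / 1609 m) = 4353 mi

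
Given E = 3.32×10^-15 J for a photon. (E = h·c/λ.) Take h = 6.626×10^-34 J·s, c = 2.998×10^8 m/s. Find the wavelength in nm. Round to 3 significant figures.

0.0598 nm

Rearranging: λ = hc/E.
E = 3.32×10^-15 J; h = 6.626×10^-34 J·s; c = 2.998×10^8 m/s.
λ = 5.983×10^-11 m
5.983×10^-11 m × (1 nm / 1.000×10^-9 m) = 0.05983 nm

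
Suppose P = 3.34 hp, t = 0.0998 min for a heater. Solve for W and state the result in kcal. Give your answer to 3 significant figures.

3.56 kcal

Solving P = W/t for W: W = P·t.
P = 3.34 hp = 2491 W; t = 0.0998 min = 5.988 s.
W = 14914 J
14914 J × (1 kcal / 4184 J) = 3.565 kcal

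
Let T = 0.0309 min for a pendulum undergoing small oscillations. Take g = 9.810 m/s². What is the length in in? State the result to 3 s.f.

33.6 in

Solving T = 2π√(L/g) for L: L = g·(T/2π)².
T = 0.0309 min = 1.854 s; g = 9.810 m/s².
L = 0.8541 m
0.8541 m × (1 in / 0.02540 m) = 33.63 in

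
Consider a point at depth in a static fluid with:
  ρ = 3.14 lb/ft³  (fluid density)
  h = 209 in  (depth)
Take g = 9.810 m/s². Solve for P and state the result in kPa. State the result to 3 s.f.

Directly: P = ρgh.
ρ = 3.14 lb/ft³ = 50.30 kg/m³; h = 209 in = 5.309 m; g = 9.810 m/s².
P = 2619 Pa  (the unit combination reduces to kg/(m·s²) = Pa)
2619 Pa × (1 kPa / 1000 Pa) = 2.619 kPa

2.62 kPa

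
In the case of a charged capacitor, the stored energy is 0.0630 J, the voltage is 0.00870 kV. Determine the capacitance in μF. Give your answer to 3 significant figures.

1660 μF

Rearranging E = ½C·V² for C: C = 2E/V².
E = 0.0630 J; V = 0.00870 kV = 8.700 V.
C = 0.001665 F
0.001665 F × (1 μF / 1.000×10^-6 F) = 1665 μF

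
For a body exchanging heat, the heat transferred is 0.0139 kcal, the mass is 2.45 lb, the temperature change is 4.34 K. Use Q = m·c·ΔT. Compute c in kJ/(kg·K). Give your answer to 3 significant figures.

Solving Q = m·c·ΔT for c: c = Q/(m·ΔT).
Q = 0.0139 kcal = 58.16 J; m = 2.45 lb = 1.111 kg; ΔT = 4.34 K.
c = 12.06 J/(kg·K)
12.06 J/(kg·K) × (1 kJ/(kg·K) / 1000 J/(kg·K)) = 0.01206 kJ/(kg·K)

0.0121 kJ/(kg·K)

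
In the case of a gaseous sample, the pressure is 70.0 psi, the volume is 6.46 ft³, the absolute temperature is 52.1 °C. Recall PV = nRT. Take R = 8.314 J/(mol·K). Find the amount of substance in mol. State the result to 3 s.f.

32.6 mol

From the ideal-gas law: n = PV/(RT).
P = 70.0 psi = 4.826×10^5 Pa; V = 6.46 ft³ = 0.1829 m³; T = 52.1 °C = 325.2 K; R = 8.314 J/(mol·K).
n = 32.65 mol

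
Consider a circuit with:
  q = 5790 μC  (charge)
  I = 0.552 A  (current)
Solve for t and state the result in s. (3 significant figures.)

0.0105 s

Rearranging q = I·t for t: t = q/I.
q = 5790 μC = 0.005790 C; I = 0.552 A.
t = 0.01049 s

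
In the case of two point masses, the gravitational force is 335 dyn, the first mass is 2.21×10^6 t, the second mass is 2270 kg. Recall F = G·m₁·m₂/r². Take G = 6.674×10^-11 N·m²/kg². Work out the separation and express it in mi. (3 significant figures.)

0.196 mi

From Newton's law of gravitation: r = √(G·m₁m₂/F).
F = 335 dyn = 0.003350 N; m₁ = 2.21×10^6 t = 2.210×10^9 kg; m₂ = 2270 kg; G = 6.674×10^-11 N·m²/kg².
r = 316.1 m
316.1 m × (1 mi / 1609 m) = 0.1964 mi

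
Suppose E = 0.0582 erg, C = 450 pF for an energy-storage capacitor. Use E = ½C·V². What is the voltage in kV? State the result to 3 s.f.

0.00509 kV

Rearranging: V = √(2E/C).
E = 0.0582 erg = 5.820×10^-9 J; C = 450 pF = 4.500×10^-10 F.
V = 5.086 V  (the unit combination reduces to kg·m²/(A·s³) = V)
5.086 V × (1 kV / 1000 V) = 0.005086 kV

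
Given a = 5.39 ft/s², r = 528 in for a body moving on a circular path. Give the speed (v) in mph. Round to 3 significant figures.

Rearranging: v = √(a·r).
a = 5.39 ft/s² = 1.643 m/s²; r = 528 in = 13.41 m.
v = 4.694 m/s
4.694 m/s × (1 mph / 0.4470 m/s) = 10.50 mph

10.5 mph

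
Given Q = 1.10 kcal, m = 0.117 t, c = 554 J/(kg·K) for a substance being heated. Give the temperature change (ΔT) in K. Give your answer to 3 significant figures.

Rearranging Q = m·c·ΔT for ΔT: ΔT = Q/(m·c).
Q = 1.10 kcal = 4602 J; m = 0.117 t = 117.0 kg; c = 554 J/(kg·K).
ΔT = 0.07100 K

0.0710 K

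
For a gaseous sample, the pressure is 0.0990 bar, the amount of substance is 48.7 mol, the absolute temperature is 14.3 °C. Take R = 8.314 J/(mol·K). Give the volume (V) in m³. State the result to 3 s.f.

11.8 m³

From the ideal-gas law: V = nRT/P.
P = 0.0990 bar = 9900 Pa; n = 48.7 mol; T = 14.3 °C = 287.4 K; R = 8.314 J/(mol·K).
V = 11.76 m³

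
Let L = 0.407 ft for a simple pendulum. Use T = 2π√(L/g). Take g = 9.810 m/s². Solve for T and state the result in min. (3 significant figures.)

0.0118 min

Directly: T = 2π√(L/g).
L = 0.407 ft = 0.1241 m; g = 9.810 m/s².
T = 0.7066 s
0.7066 s × (1 min / 60.00 s) = 0.01178 min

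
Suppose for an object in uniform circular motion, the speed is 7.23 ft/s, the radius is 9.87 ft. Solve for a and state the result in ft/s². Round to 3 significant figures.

a is given directly by: a = v²/r.
v = 7.23 ft/s = 2.204 m/s; r = 9.87 ft = 3.008 m.
a = 1.614 m/s²
1.614 m/s² × (1 ft/s² / 0.3048 m/s²) = 5.296 ft/s²

5.30 ft/s²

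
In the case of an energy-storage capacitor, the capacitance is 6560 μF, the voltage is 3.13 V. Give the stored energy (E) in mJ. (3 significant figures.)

32.1 mJ

Directly: E = ½CV².
C = 6560 μF = 0.006560 F; V = 3.13 V.
E = 0.03213 J  (the unit combination reduces to kg·m²/s² = J)
0.03213 J × (1 mJ / 0.001000 J) = 32.13 mJ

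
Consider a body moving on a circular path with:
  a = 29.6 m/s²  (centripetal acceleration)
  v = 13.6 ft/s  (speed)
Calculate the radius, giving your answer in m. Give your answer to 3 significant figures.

0.581 m

Rearranging a = v²/r for r: r = v²/a.
a = 29.6 m/s²; v = 13.6 ft/s = 4.145 m/s.
r = 0.5805 m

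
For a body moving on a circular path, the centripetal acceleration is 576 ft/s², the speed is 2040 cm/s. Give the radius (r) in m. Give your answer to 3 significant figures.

Rearranging: r = v²/a.
a = 576 ft/s² = 175.6 m/s²; v = 2040 cm/s = 20.40 m/s.
r = 2.370 m

2.37 m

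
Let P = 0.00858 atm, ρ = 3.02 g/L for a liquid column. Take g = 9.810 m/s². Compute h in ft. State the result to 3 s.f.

96.3 ft

Rearranging P = ρ·g·h for h: h = P/(ρ·g).
P = 0.00858 atm = 869.4 Pa; ρ = 3.02 g/L = 3.020 kg/m³; g = 9.810 m/s².
h = 29.34 m
29.34 m × (1 ft / 0.3048 m) = 96.27 ft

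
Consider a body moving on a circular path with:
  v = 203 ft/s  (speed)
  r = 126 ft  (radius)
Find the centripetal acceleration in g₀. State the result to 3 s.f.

10.2 g₀

Directly: a = v²/r.
v = 203 ft/s = 61.87 m/s; r = 126 ft = 38.40 m.
a = 99.69 m/s²
99.69 m/s² × (1 g₀ / 9.807 m/s²) = 10.17 g₀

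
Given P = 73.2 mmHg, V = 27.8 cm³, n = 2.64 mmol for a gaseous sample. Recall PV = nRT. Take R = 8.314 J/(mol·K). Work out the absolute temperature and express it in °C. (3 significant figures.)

-261 °C

From the ideal-gas law: T = PV/(nR).
P = 73.2 mmHg = 9759 Pa; V = 27.8 cm³ = 2.780×10^-5 m³; n = 2.64 mmol = 0.002640 mol; R = 8.314 J/(mol·K).
T = 12.36 K
12.36 K − 273.15 = -260.8 °C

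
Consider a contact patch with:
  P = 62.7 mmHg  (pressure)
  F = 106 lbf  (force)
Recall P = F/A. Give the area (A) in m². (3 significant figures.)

0.0564 m²

Solving P = F/A for A: A = F/P.
P = 62.7 mmHg = 8359 Pa; F = 106 lbf = 471.5 N.
A = 0.05641 m²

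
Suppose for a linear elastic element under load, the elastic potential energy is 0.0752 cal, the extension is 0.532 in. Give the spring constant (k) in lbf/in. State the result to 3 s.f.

19.7 lbf/in

Solving U = ½k·x² for k: k = 2U/x².
U = 0.0752 cal = 0.3146 J; x = 0.532 in = 0.01351 m.
k = 3446 N/m
3446 N/m × (1 lbf/in / 175.1 N/m) = 19.68 lbf/in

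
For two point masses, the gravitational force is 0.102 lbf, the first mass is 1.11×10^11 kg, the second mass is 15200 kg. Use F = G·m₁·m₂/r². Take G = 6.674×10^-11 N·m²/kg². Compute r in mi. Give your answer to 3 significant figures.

0.310 mi

From Newton's law of gravitation: r = √(G·m₁m₂/F).
F = 0.102 lbf = 0.4537 N; m₁ = 1.11×10^11 kg; m₂ = 15200 kg; G = 6.674×10^-11 N·m²/kg².
r = 498.2 m
498.2 m × (1 mi / 1609 m) = 0.3096 mi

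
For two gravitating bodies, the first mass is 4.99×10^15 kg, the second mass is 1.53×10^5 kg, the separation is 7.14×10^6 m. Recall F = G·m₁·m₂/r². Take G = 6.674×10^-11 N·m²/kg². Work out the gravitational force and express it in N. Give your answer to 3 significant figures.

From Newton's law of gravitation: F = Gm₁m₂/r².
m₁ = 4.99×10^15 kg; m₂ = 1.53×10^5 kg; r = 7.14×10^6 m; G = 6.674×10^-11 N·m²/kg².
F = 9.995×10^-4 N

9.99×10^-4 N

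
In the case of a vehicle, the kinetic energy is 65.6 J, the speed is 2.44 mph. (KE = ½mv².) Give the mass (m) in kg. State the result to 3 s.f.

Rearranging: m = 2·KE/v².
KE = 65.6 J; v = 2.44 mph = 1.091 m/s.
m = 110.3 kg

110 kg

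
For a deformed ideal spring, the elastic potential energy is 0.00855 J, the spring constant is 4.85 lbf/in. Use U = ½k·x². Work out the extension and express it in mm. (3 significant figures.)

Rearranging: x = √(2U/k).
U = 0.00855 J; k = 4.85 lbf/in = 849.4 N/m.
x = 0.004487 m
0.004487 m × (1 mm / 0.001000 m) = 4.487 mm

4.49 mm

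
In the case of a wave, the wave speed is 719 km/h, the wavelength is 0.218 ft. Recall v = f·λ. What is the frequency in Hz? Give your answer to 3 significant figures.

3010 Hz

Rearranging: f = v/λ.
v = 719 km/h = 199.7 m/s; λ = 0.218 ft = 0.06645 m.
f = 3006 Hz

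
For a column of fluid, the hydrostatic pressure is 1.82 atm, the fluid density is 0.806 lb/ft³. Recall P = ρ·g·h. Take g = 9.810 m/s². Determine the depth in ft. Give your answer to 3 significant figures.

Solving P = ρ·g·h for h: h = P/(ρ·g).
P = 1.82 atm = 1.844×10^5 Pa; ρ = 0.806 lb/ft³ = 12.91 kg/m³; g = 9.810 m/s².
h = 1456 m
1456 m × (1 ft / 0.3048 m) = 4777 ft

4780 ft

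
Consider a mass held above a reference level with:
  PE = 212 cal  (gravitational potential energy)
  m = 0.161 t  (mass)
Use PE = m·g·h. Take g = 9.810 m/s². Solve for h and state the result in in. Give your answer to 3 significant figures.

22.1 in

Rearranging PE = m·g·h for h: h = PE/(m·g).
PE = 212 cal = 887.0 J; m = 0.161 t = 161.0 kg; g = 9.810 m/s².
h = 0.5616 m
0.5616 m × (1 in / 0.02540 m) = 22.11 in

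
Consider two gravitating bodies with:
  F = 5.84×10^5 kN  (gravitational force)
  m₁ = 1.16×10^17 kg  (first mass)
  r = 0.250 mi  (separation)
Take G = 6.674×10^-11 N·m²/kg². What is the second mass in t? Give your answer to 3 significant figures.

12200 t

From Newton's law of gravitation: m₂ = F·r²/(G·m₁).
F = 5.84×10^5 kN = 5.840×10^8 N; m₁ = 1.16×10^17 kg; r = 0.250 mi = 402.3 m; G = 6.674×10^-11 N·m²/kg².
m₂ = 1.221×10^7 kg
1.221×10^7 kg × (1 t / 1000 kg) = 12211 t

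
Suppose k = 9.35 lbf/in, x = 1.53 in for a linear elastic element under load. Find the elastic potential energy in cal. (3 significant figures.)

0.296 cal

Directly: U = ½kx².
k = 9.35 lbf/in = 1637 N/m; x = 1.53 in = 0.03886 m.
U = 1.236 J
1.236 J × (1 cal / 4.184 J) = 0.2955 cal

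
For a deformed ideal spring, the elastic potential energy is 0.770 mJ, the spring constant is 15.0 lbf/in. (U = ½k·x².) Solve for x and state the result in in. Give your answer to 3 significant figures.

0.0301 in

Rearranging: x = √(2U/k).
U = 0.770 mJ = 7.700×10^-4 J; k = 15.0 lbf/in = 2627 N/m.
x = 7.657×10^-4 m
7.657×10^-4 m × (1 in / 0.02540 m) = 0.03014 in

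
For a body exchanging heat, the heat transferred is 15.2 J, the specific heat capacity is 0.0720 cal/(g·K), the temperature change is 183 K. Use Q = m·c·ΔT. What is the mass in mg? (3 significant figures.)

Solving Q = m·c·ΔT for m: m = Q/(c·ΔT).
Q = 15.2 J; c = 0.0720 cal/(g·K) = 301.2 J/(kg·K); ΔT = 183 K.
m = 2.757×10^-4 kg
2.757×10^-4 kg × (1 mg / 1.000×10^-6 kg) = 275.7 mg

276 mg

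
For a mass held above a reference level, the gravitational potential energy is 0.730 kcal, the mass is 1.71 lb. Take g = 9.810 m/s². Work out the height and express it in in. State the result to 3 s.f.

Rearranging: h = PE/(m·g).
PE = 0.730 kcal = 3054 J; m = 1.71 lb = 0.7756 kg; g = 9.810 m/s².
h = 401.4 m
401.4 m × (1 in / 0.02540 m) = 15803 in

15800 in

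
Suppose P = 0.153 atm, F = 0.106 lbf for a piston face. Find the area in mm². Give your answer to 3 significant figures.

Rearranging: A = F/P.
P = 0.153 atm = 15503 Pa; F = 0.106 lbf = 0.4715 N.
A = 3.041×10^-5 m²
3.041×10^-5 m² × (1 mm² / 1.000×10^-6 m²) = 30.41 mm²

30.4 mm²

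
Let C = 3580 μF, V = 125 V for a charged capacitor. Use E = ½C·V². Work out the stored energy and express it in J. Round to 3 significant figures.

28.0 J

Directly: E = ½CV².
C = 3580 μF = 0.003580 F; V = 125 V.
E = 27.97 J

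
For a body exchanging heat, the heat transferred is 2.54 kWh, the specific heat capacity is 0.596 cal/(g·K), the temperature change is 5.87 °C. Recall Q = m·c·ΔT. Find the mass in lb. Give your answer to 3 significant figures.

1380 lb

Solving Q = m·c·ΔT for m: m = Q/(c·ΔT).
Q = 2.54 kWh = 9.144×10^6 J; c = 0.596 cal/(g·K) = 2494 J/(kg·K); ΔT = 5.87 °C = 5.870 K.
m = 624.7 kg
624.7 kg × (1 lb / 0.4536 kg) = 1377 lb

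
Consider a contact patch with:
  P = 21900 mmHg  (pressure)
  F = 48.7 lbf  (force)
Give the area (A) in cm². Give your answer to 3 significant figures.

0.742 cm²

Rearranging P = F/A for A: A = F/P.
P = 21900 mmHg = 2.920×10^6 Pa; F = 48.7 lbf = 216.6 N.
A = 7.419×10^-5 m²
7.419×10^-5 m² × (1 cm² / 1.000×10^-4 m²) = 0.7419 cm²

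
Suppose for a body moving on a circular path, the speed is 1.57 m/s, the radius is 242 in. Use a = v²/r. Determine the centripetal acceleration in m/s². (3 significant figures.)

0.401 m/s²

Directly: a = v²/r.
v = 1.57 m/s; r = 242 in = 6.147 m.
a = 0.4010 m/s²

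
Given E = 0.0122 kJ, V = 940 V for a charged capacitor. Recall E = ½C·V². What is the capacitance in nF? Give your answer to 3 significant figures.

27600 nF

Rearranging: C = 2E/V².
E = 0.0122 kJ = 12.20 J; V = 940 V.
C = 2.761×10^-5 F
2.761×10^-5 F × (1 nF / 1.000×10^-9 F) = 27614 nF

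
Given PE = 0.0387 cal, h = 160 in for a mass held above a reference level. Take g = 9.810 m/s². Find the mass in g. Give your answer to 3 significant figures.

4.06 g

Rearranging PE = m·g·h for m: m = PE/(g·h).
PE = 0.0387 cal = 0.1619 J; h = 160 in = 4.064 m; g = 9.810 m/s².
m = 0.004061 kg
0.004061 kg × (1 g / 0.001000 kg) = 4.061 g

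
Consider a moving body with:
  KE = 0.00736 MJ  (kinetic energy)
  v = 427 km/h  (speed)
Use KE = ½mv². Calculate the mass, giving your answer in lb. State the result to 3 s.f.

Rearranging KE = ½mv² for m: m = 2·KE/v².
KE = 0.00736 MJ = 7360 J; v = 427 km/h = 118.6 m/s.
m = 1.046 kg
1.046 kg × (1 lb / 0.4536 kg) = 2.307 lb

2.31 lb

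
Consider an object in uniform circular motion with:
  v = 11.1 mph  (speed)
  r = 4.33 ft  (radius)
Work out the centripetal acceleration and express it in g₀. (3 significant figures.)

1.90 g₀

a is given directly by: a = v²/r.
v = 11.1 mph = 4.962 m/s; r = 4.33 ft = 1.320 m.
a = 18.66 m/s²
18.66 m/s² × (1 g₀ / 9.807 m/s²) = 1.902 g₀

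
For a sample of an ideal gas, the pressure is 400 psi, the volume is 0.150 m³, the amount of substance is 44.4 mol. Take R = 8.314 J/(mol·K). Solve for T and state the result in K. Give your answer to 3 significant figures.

1120 K

Solving PV = nRT for T: T = PV/(nR).
P = 400 psi = 2.758×10^6 Pa; V = 0.150 m³; n = 44.4 mol; R = 8.314 J/(mol·K).
T = 1121 K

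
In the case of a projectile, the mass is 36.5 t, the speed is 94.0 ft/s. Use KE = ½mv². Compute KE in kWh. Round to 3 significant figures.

Directly: KE = ½mv².
m = 36.5 t = 36500 kg; v = 94.0 ft/s = 28.65 m/s.
KE = 1.498×10^7 J
1.498×10^7 J × (1 kWh / 3.600×10^6 J) = 4.161 kWh

4.16 kWh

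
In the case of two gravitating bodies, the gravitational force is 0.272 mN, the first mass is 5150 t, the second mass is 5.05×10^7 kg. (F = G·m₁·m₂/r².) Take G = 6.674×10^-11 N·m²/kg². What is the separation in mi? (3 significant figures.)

Rearranging F = G·m₁·m₂/r² for r: r = √(G·m₁m₂/F).
F = 0.272 mN = 2.720×10^-4 N; m₁ = 5150 t = 5.150×10^6 kg; m₂ = 5.05×10^7 kg; G = 6.674×10^-11 N·m²/kg².
r = 7988 m
7988 m × (1 mi / 1609 m) = 4.964 mi

4.96 mi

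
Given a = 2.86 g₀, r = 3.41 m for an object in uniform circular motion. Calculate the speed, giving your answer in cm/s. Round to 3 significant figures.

978 cm/s

Rearranging: v = √(a·r).
a = 2.86 g₀ = 28.05 m/s²; r = 3.41 m.
v = 9.780 m/s
9.780 m/s × (1 cm/s / 0.01000 m/s) = 978.0 cm/s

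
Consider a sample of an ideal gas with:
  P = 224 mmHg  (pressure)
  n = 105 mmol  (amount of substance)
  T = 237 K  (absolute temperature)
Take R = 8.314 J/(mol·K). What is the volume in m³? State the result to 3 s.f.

Solving PV = nRT for V: V = nRT/P.
P = 224 mmHg = 29864 Pa; n = 105 mmol = 0.1050 mol; T = 237 K; R = 8.314 J/(mol·K).
V = 0.006928 m³

0.00693 m³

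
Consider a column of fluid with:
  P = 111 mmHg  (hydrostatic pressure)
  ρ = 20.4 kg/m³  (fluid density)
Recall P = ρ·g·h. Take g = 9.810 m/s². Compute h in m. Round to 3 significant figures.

73.9 m

Solving P = ρ·g·h for h: h = P/(ρ·g).
P = 111 mmHg = 14799 Pa; ρ = 20.4 kg/m³; g = 9.810 m/s².
h = 73.95 m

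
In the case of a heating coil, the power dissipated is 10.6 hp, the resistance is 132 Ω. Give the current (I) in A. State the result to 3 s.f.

7.74 A

Solving P = I²R for I: I = √(P/R).
P = 10.6 hp = 7904 W; R = 132 Ω.
I = 7.738 A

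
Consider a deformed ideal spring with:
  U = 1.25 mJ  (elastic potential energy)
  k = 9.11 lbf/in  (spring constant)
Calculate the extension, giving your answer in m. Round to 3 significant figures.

0.00125 m

Rearranging: x = √(2U/k).
U = 1.25 mJ = 0.001250 J; k = 9.11 lbf/in = 1595 N/m.
x = 0.001252 m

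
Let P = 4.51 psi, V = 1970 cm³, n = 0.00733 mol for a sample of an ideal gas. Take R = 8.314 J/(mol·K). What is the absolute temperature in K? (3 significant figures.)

1010 K

From the ideal-gas law: T = PV/(nR).
P = 4.51 psi = 31095 Pa; V = 1970 cm³ = 0.001970 m³; n = 0.00733 mol; R = 8.314 J/(mol·K).
T = 1005 K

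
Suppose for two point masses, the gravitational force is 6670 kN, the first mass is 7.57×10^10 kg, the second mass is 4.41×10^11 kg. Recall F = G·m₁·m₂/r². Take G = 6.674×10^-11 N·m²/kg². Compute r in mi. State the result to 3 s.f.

0.359 mi

From Newton's law of gravitation: r = √(G·m₁m₂/F).
F = 6670 kN = 6.670×10^6 N; m₁ = 7.57×10^10 kg; m₂ = 4.41×10^11 kg; G = 6.674×10^-11 N·m²/kg².
r = 578.0 m
578.0 m × (1 mi / 1609 m) = 0.3591 mi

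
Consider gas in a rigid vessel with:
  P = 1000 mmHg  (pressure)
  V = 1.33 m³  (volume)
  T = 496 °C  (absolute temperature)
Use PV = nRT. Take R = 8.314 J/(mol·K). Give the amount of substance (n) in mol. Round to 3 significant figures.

From the ideal-gas law: n = PV/(RT).
P = 1000 mmHg = 1.333×10^5 Pa; V = 1.33 m³; T = 496 °C = 769.1 K; R = 8.314 J/(mol·K).
n = 27.73 mol

27.7 mol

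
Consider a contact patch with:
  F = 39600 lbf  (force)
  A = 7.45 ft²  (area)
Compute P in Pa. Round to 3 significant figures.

Directly: P = F/A.
F = 39600 lbf = 1.761×10^5 N; A = 7.45 ft² = 0.6921 m².
P = 2.545×10^5 Pa  (the unit combination reduces to kg/(m·s²) = Pa)

2.55×10^5 Pa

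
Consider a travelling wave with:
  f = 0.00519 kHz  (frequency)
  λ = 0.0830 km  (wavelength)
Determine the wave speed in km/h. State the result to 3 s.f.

1550 km/h

v is given directly by: v = fλ.
f = 0.00519 kHz = 5.190 Hz; λ = 0.0830 km = 83.00 m.
v = 430.8 m/s
430.8 m/s × (1 km/h / 0.2778 m/s) = 1551 km/h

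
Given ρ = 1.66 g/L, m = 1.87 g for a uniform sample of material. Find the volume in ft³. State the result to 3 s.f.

Solving ρ = m/V for V: V = m/ρ.
ρ = 1.66 g/L = 1.660 kg/m³; m = 1.87 g = 0.001870 kg.
V = 0.001127 m³
0.001127 m³ × (1 ft³ / 0.02832 m³) = 0.03978 ft³

0.0398 ft³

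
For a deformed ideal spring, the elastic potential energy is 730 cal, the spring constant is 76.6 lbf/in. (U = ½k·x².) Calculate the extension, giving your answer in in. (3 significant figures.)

26.6 in

Rearranging: x = √(2U/k).
U = 730 cal = 3054 J; k = 76.6 lbf/in = 13415 N/m.
x = 0.6748 m
0.6748 m × (1 in / 0.02540 m) = 26.57 in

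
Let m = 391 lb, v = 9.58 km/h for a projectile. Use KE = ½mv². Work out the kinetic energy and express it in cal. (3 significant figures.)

150 cal

KE is given directly by: KE = ½mv².
m = 391 lb = 177.4 kg; v = 9.58 km/h = 2.661 m/s.
KE = 628.0 J
628.0 J × (1 cal / 4.184 J) = 150.1 cal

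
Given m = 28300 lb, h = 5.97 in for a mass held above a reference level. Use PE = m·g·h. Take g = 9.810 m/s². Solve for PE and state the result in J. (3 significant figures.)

Directly: PE = mgh.
m = 28300 lb = 12837 kg; h = 5.97 in = 0.1516 m; g = 9.810 m/s².
PE = 19095 J

19100 J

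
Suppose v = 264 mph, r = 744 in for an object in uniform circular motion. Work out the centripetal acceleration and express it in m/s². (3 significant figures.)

Directly: a = v²/r.
v = 264 mph = 118.0 m/s; r = 744 in = 18.90 m.
a = 737.0 m/s²

737 m/s²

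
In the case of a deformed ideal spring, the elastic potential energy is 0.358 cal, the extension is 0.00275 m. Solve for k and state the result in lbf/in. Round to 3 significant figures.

2260 lbf/in

Rearranging U = ½k·x² for k: k = 2U/x².
U = 0.358 cal = 1.498 J; x = 0.00275 m.
k = 3.961×10^5 N/m
3.961×10^5 N/m × (1 lbf/in / 175.1 N/m) = 2262 lbf/in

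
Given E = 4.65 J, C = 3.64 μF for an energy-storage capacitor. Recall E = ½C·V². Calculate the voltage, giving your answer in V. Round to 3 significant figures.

1600 V

Rearranging E = ½C·V² for V: V = √(2E/C).
E = 4.65 J; C = 3.64 μF = 3.640×10^-6 F.
V = 1598 V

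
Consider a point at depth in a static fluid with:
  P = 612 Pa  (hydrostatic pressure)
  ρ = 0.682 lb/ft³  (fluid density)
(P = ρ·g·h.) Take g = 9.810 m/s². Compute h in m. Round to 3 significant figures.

Rearranging P = ρ·g·h for h: h = P/(ρ·g).
P = 612 Pa; ρ = 0.682 lb/ft³ = 10.92 kg/m³; g = 9.810 m/s².
h = 5.711 m

5.71 m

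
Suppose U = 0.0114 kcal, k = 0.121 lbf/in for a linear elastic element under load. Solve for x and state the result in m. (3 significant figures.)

2.12 m

Rearranging: x = √(2U/k).
U = 0.0114 kcal = 47.70 J; k = 0.121 lbf/in = 21.19 N/m.
x = 2.122 m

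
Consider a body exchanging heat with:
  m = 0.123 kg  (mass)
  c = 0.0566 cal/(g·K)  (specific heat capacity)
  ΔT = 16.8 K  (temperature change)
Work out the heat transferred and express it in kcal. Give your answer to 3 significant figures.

0.117 kcal

Directly: Q = mcΔT.
m = 0.123 kg; c = 0.0566 cal/(g·K) = 236.8 J/(kg·K); ΔT = 16.8 K.
Q = 489.4 J
489.4 J × (1 kcal / 4184 J) = 0.1170 kcal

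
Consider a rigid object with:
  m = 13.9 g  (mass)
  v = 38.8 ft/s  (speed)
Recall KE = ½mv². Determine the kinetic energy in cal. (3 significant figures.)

0.232 cal

KE is given directly by: KE = ½mv².
m = 13.9 g = 0.01390 kg; v = 38.8 ft/s = 11.83 m/s.
KE = 0.9720 J
0.9720 J × (1 cal / 4.184 J) = 0.2323 cal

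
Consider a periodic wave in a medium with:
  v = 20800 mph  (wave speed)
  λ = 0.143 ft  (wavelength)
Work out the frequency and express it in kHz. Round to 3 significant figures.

Solving v = f·λ for f: f = v/λ.
v = 20800 mph = 9298 m/s; λ = 0.143 ft = 0.04359 m.
f = 2.133×10^5 Hz
2.133×10^5 Hz × (1 kHz / 1000 Hz) = 213.3 kHz

213 kHz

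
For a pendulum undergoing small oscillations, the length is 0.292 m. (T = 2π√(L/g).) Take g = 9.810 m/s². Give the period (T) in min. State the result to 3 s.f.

T is given directly by: T = 2π√(L/g).
L = 0.292 m; g = 9.810 m/s².
T = 1.084 s
1.084 s × (1 min / 60.00 s) = 0.01807 min

0.0181 min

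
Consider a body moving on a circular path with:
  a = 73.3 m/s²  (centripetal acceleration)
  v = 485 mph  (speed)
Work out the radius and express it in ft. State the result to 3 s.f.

Solving a = v²/r for r: r = v²/a.
a = 73.3 m/s²; v = 485 mph = 216.8 m/s.
r = 641.3 m
641.3 m × (1 ft / 0.3048 m) = 2104 ft

2100 ft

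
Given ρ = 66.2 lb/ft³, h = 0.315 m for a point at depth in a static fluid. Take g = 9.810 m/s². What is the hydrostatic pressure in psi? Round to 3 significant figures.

P is given directly by: P = ρgh.
ρ = 66.2 lb/ft³ = 1060 kg/m³; h = 0.315 m; g = 9.810 m/s².
P = 3277 Pa
3277 Pa × (1 psi / 6895 Pa) = 0.4753 psi

0.475 psi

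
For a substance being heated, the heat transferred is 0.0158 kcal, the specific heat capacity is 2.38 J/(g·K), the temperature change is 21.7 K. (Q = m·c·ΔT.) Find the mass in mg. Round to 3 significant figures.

Rearranging: m = Q/(c·ΔT).
Q = 0.0158 kcal = 66.11 J; c = 2.38 J/(g·K) = 2380 J/(kg·K); ΔT = 21.7 K.
m = 0.001280 kg
0.001280 kg × (1 mg / 1.000×10^-6 kg) = 1280 mg

1280 mg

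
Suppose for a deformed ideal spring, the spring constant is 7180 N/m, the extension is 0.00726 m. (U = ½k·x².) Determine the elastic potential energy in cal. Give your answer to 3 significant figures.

0.0452 cal

Directly: U = ½kx².
k = 7180 N/m; x = 0.00726 m.
U = 0.1892 J  (the unit combination reduces to kg·m²/s² = J)
0.1892 J × (1 cal / 4.184 J) = 0.04522 cal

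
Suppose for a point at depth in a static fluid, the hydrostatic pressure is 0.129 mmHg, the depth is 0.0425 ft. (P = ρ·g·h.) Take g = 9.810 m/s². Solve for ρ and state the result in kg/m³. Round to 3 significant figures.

Rearranging P = ρ·g·h for ρ: ρ = P/(g·h).
P = 0.129 mmHg = 17.20 Pa; h = 0.0425 ft = 0.01295 m; g = 9.810 m/s².
ρ = 135.3 kg/m³

135 kg/m³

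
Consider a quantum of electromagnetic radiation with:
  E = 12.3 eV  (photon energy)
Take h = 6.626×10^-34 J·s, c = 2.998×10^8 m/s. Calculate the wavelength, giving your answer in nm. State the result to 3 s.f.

Rearranging: λ = hc/E.
E = 12.3 eV = 1.971×10^-18 J; h = 6.626×10^-34 J·s; c = 2.998×10^8 m/s.
λ = 1.008×10^-7 m
1.008×10^-7 m × (1 nm / 1.000×10^-9 m) = 100.8 nm

101 nm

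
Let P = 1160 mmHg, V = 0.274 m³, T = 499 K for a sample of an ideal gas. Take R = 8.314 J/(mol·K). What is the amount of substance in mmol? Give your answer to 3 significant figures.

10200 mmol

From the ideal-gas law: n = PV/(RT).
P = 1160 mmHg = 1.547×10^5 Pa; V = 0.274 m³; T = 499 K; R = 8.314 J/(mol·K).
n = 10.21 mol
10.21 mol × (1 mmol / 0.001000 mol) = 10214 mmol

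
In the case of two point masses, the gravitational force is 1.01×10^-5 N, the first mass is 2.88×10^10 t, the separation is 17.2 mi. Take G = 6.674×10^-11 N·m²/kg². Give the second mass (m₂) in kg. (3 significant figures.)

4.03 kg

From Newton's law of gravitation: m₂ = F·r²/(G·m₁).
F = 1.01×10^-5 N; m₁ = 2.88×10^10 t = 2.880×10^13 kg; r = 17.2 mi = 27681 m; G = 6.674×10^-11 N·m²/kg².
m₂ = 4.026 kg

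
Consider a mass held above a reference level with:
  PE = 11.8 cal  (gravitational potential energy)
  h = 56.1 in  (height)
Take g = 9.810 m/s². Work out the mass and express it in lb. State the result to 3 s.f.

Rearranging: m = PE/(g·h).
PE = 11.8 cal = 49.37 J; h = 56.1 in = 1.425 m; g = 9.810 m/s².
m = 3.532 kg
3.532 kg × (1 lb / 0.4536 kg) = 7.787 lb

7.79 lb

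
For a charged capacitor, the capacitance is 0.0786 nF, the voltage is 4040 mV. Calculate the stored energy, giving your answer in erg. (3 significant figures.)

0.00641 erg

E is given directly by: E = ½CV².
C = 0.0786 nF = 7.860×10^-11 F; V = 4040 mV = 4.040 V.
E = 6.414×10^-10 J  (the unit combination reduces to kg·m²/s² = J)
6.414×10^-10 J × (1 erg / 1.000×10^-7 J) = 0.006414 erg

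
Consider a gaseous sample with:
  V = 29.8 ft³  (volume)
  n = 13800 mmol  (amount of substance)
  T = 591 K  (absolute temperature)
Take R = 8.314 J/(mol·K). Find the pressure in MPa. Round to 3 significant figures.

0.0804 MPa

From the ideal-gas law: P = nRT/V.
V = 29.8 ft³ = 0.8438 m³; n = 13800 mmol = 13.80 mol; T = 591 K; R = 8.314 J/(mol·K).
P = 80355 Pa  (the unit combination reduces to kg/(m·s²) = Pa)
80355 Pa × (1 MPa / 1.000×10^6 Pa) = 0.08036 MPa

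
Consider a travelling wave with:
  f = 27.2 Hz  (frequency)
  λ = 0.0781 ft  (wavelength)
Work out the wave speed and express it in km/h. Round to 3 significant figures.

v is given directly by: v = fλ.
f = 27.2 Hz; λ = 0.0781 ft = 0.02380 m.
v = 0.6475 m/s
0.6475 m/s × (1 km/h / 0.2778 m/s) = 2.331 km/h

2.33 km/h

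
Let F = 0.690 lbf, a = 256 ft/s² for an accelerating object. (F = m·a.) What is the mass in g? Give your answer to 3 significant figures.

From Newton's second law: m = F/a.
F = 0.690 lbf = 3.069 N; a = 256 ft/s² = 78.03 m/s².
m = 0.03934 kg
0.03934 kg × (1 g / 0.001000 kg) = 39.34 g

39.3 g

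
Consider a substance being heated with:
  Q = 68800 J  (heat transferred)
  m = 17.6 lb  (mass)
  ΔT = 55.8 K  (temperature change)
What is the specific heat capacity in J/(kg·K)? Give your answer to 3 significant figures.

Solving Q = m·c·ΔT for c: c = Q/(m·ΔT).
Q = 68800 J; m = 17.6 lb = 7.983 kg; ΔT = 55.8 K.
c = 154.4 J/(kg·K)

154 J/(kg·K)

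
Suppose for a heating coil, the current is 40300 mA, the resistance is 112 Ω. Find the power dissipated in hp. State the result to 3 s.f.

244 hp

P is given directly by: P = I²R.
I = 40300 mA = 40.30 A; R = 112 Ω.
P = 1.819×10^5 W  (the unit combination reduces to kg·m²/s³ = W)
1.819×10^5 W × (1 hp / 745.7 W) = 243.9 hp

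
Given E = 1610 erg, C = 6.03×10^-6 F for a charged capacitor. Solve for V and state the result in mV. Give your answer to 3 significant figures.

Rearranging E = ½C·V² for V: V = √(2E/C).
E = 1610 erg = 1.610×10^-4 J; C = 6.03×10^-6 F.
V = 7.308 V
7.308 V × (1 mV / 0.001000 V) = 7308 mV

7310 mV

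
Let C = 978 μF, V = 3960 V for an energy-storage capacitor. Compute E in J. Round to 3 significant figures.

7670 J

Directly: E = ½CV².
C = 978 μF = 9.780×10^-4 F; V = 3960 V.
E = 7668 J  (the unit combination reduces to kg·m²/s² = J)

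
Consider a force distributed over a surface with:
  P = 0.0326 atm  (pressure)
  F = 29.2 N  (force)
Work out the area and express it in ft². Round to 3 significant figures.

Solving P = F/A for A: A = F/P.
P = 0.0326 atm = 3303 Pa; F = 29.2 N.
A = 0.008840 m²
0.008840 m² × (1 ft² / 0.09290 m²) = 0.09515 ft²

0.0952 ft²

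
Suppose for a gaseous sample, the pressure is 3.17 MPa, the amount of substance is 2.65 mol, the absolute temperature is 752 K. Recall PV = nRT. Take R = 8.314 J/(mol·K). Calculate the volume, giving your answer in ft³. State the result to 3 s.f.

0.185 ft³

Rearranging: V = nRT/P.
P = 3.17 MPa = 3.170×10^6 Pa; n = 2.65 mol; T = 752 K; R = 8.314 J/(mol·K).
V = 0.005227 m³
0.005227 m³ × (1 ft³ / 0.02832 m³) = 0.1846 ft³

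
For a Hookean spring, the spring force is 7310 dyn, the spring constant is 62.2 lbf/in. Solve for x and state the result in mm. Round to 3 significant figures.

Rearranging: x = F/k.
F = 7310 dyn = 0.07310 N; k = 62.2 lbf/in = 10893 N/m.
x = 6.711×10^-6 m
6.711×10^-6 m × (1 mm / 0.001000 m) = 0.006711 mm

0.00671 mm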